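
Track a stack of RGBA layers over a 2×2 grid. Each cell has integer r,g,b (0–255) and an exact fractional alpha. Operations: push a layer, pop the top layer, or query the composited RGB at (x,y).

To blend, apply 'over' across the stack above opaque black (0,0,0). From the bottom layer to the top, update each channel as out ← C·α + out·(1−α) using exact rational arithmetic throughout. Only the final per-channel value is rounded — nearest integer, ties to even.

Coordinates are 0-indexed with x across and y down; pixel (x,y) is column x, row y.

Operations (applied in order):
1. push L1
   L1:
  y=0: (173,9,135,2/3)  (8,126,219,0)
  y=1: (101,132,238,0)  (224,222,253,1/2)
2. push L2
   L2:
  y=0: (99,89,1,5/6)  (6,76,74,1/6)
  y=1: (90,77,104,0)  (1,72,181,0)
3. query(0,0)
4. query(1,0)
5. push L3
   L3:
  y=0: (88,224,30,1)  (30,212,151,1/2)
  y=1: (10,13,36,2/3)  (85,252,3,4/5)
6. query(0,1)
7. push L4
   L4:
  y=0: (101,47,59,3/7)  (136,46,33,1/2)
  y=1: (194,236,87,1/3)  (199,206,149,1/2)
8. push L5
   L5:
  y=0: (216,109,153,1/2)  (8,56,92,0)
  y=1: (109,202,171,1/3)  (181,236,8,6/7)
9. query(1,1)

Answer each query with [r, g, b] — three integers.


query (0,0) [L1,L2] — begin 0,0,0
after L1 α=2/3: [346/3, 6, 90]
after L2 α=5/6: [1831/18, 451/6, 95/6]
→ [102, 75, 16]

query (1,0) [L1,L2] — begin 0,0,0
after L1 α=0: [0, 0, 0]
after L2 α=1/6: [1, 38/3, 37/3]
= [1, 13, 12]

at x=0,y=1 over L1,L2,L3:
+L1 (α=0) → [0, 0, 0]
+L2 (α=0) → [0, 0, 0]
+L3 (α=2/3) → [20/3, 26/3, 24]
= [7, 9, 24]

at x=1,y=1 over L1,L2,L3,L4,L5:
L1 α=1/2: [112, 111, 253/2]
L2 α=0: [112, 111, 253/2]
L3 α=4/5: [452/5, 1119/5, 277/10]
L4 α=1/2: [1447/10, 2149/10, 1767/20]
L5 α=6/7: [12307/70, 16309/70, 2727/140]
= [176, 233, 19]


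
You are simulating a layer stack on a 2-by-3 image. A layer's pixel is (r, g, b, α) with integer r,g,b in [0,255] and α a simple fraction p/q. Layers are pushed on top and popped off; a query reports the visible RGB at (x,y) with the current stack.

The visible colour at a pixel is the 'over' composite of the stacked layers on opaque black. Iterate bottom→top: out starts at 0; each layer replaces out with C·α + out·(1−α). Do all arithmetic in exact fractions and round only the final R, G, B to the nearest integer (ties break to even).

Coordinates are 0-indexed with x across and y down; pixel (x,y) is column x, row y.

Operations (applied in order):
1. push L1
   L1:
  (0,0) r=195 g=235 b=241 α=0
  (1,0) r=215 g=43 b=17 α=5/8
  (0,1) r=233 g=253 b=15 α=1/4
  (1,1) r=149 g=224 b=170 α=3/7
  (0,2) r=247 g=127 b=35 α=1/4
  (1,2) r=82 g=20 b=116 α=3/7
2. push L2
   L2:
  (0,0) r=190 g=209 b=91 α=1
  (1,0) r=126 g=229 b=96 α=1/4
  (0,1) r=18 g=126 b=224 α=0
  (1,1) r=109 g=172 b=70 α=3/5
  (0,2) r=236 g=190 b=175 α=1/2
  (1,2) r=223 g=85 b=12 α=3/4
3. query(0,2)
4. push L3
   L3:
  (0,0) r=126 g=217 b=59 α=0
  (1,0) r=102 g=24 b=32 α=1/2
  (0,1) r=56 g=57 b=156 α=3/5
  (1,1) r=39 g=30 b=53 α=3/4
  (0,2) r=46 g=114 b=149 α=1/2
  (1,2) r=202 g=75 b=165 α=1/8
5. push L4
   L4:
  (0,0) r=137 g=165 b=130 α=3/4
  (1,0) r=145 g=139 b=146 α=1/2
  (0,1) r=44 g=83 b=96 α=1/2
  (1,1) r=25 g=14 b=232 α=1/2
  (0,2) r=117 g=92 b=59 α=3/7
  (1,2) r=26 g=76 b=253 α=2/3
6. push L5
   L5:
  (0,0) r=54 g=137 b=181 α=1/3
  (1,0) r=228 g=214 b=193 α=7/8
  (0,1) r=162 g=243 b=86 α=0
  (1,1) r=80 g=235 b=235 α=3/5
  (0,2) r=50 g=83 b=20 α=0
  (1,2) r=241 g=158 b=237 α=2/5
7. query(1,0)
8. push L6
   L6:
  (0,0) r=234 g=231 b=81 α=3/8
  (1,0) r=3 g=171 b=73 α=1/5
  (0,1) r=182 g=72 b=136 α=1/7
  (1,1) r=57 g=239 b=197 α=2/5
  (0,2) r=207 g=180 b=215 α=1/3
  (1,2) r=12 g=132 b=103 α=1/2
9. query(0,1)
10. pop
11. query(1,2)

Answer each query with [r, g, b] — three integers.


query (0,2) [L1,L2] — begin 0,0,0
+L1 (α=1/4) → [247/4, 127/4, 35/4]
+L2 (α=1/2) → [1191/8, 887/8, 735/8]
= [149, 111, 92]

query (1,0) [L1,L2,L3,L4,L5] — begin 0,0,0
L1 α=5/8: [1075/8, 215/8, 85/8]
L2 α=1/4: [4233/32, 2477/32, 1023/32]
L3 α=1/2: [7497/64, 3245/64, 2047/64]
L4 α=1/2: [16777/128, 12141/128, 11391/128]
L5 α=7/8: [221065/1024, 203885/1024, 184319/1024]
rounded: [216, 199, 180]

at x=0,y=1 over L1,L2,L3,L4,L5,L6:
L1 α=1/4: [233/4, 253/4, 15/4]
L2 α=0: [233/4, 253/4, 15/4]
L3 α=3/5: [569/10, 119/2, 951/10]
L4 α=1/2: [1009/20, 285/4, 1911/20]
L5 α=0: [1009/20, 285/4, 1911/20]
L6 α=1/7: [4847/70, 999/14, 7093/70]
rounded: [69, 71, 101]

at x=1,y=2 over L1,L2,L3,L4,L5:
+L1 (α=3/7) → [246/7, 60/7, 348/7]
+L2 (α=3/4) → [4929/28, 1845/28, 150/7]
+L3 (α=1/8) → [5737/32, 2145/32, 315/8]
+L4 (α=2/3) → [2467/32, 7009/96, 4363/24]
+L5 (α=2/5) → [4565/32, 17121/160, 1631/8]
→ [143, 107, 204]


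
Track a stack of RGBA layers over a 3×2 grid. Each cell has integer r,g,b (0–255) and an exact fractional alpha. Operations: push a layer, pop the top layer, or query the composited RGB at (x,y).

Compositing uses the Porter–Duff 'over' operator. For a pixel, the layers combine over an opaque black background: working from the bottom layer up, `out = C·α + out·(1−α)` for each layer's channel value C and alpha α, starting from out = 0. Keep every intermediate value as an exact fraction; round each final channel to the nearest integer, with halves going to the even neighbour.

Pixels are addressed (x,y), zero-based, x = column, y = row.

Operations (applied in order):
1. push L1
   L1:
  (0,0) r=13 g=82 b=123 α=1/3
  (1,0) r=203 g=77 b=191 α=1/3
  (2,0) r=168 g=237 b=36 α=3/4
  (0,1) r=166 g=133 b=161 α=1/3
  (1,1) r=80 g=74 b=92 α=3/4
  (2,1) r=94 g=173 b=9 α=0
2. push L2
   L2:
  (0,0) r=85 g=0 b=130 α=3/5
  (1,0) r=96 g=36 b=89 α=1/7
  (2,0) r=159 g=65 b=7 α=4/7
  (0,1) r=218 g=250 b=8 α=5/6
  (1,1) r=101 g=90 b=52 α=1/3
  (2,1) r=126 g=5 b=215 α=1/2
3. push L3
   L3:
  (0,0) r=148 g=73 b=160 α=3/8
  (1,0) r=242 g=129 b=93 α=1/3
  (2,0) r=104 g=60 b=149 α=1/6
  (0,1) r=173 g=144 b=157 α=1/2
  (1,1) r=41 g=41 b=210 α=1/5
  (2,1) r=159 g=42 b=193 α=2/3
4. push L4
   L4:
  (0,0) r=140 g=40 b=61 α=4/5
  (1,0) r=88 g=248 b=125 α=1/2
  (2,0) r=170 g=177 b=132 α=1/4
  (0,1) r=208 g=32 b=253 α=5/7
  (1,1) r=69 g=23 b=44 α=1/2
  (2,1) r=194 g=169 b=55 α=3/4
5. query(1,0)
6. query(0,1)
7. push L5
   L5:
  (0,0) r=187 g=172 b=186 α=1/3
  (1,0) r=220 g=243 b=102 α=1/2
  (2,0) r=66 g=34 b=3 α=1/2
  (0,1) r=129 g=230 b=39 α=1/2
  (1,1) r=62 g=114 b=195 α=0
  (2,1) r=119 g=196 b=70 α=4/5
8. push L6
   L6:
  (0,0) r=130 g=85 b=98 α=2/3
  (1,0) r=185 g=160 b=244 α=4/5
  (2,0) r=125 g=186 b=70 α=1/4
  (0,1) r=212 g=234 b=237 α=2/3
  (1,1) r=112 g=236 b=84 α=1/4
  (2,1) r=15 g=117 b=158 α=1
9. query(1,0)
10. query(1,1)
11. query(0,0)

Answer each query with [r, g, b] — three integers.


at x=1,y=0 over L1,L2,L3,L4:
L1 α=1/3: [203/3, 77/3, 191/3]
L2 α=1/7: [502/7, 190/7, 471/7]
L3 α=1/3: [2698/21, 1283/21, 531/7]
L4 α=1/2: [2273/21, 6491/42, 703/7]
rounded: [108, 155, 100]

query (0,1) [L1,L2,L3,L4] — begin 0,0,0
after L1 α=1/3: [166/3, 133/3, 161/3]
after L2 α=5/6: [1718/9, 3883/18, 281/18]
after L3 α=1/2: [3275/18, 6475/36, 3107/36]
after L4 α=5/7: [1805/9, 9355/126, 25877/126]
rounded: [201, 74, 205]

at x=1,y=0 over L1,L2,L3,L4,L5,L6:
+L1 (α=1/3) → [203/3, 77/3, 191/3]
+L2 (α=1/7) → [502/7, 190/7, 471/7]
+L3 (α=1/3) → [2698/21, 1283/21, 531/7]
+L4 (α=1/2) → [2273/21, 6491/42, 703/7]
+L5 (α=1/2) → [6893/42, 16697/84, 1417/14]
+L6 (α=4/5) → [37973/210, 70457/420, 15081/70]
= [181, 168, 215]

at x=1,y=1 over L1,L2,L3,L4,L5,L6:
+L1 (α=3/4) → [60, 111/2, 69]
+L2 (α=1/3) → [221/3, 67, 190/3]
+L3 (α=1/5) → [1007/15, 309/5, 278/3]
+L4 (α=1/2) → [1021/15, 212/5, 205/3]
+L5 (α=0) → [1021/15, 212/5, 205/3]
+L6 (α=1/4) → [1581/20, 454/5, 289/4]
→ [79, 91, 72]

(0,0) stack=L1,L2,L3,L4,L5,L6; from [0,0,0]:
+L1 (α=1/3) → [13/3, 82/3, 41]
+L2 (α=3/5) → [791/15, 164/15, 472/5]
+L3 (α=3/8) → [2123/24, 821/24, 119]
+L4 (α=4/5) → [15563/120, 4661/120, 363/5]
+L5 (α=1/3) → [26783/180, 14981/180, 552/5]
+L6 (α=2/3) → [73583/540, 45581/540, 1532/15]
= [136, 84, 102]


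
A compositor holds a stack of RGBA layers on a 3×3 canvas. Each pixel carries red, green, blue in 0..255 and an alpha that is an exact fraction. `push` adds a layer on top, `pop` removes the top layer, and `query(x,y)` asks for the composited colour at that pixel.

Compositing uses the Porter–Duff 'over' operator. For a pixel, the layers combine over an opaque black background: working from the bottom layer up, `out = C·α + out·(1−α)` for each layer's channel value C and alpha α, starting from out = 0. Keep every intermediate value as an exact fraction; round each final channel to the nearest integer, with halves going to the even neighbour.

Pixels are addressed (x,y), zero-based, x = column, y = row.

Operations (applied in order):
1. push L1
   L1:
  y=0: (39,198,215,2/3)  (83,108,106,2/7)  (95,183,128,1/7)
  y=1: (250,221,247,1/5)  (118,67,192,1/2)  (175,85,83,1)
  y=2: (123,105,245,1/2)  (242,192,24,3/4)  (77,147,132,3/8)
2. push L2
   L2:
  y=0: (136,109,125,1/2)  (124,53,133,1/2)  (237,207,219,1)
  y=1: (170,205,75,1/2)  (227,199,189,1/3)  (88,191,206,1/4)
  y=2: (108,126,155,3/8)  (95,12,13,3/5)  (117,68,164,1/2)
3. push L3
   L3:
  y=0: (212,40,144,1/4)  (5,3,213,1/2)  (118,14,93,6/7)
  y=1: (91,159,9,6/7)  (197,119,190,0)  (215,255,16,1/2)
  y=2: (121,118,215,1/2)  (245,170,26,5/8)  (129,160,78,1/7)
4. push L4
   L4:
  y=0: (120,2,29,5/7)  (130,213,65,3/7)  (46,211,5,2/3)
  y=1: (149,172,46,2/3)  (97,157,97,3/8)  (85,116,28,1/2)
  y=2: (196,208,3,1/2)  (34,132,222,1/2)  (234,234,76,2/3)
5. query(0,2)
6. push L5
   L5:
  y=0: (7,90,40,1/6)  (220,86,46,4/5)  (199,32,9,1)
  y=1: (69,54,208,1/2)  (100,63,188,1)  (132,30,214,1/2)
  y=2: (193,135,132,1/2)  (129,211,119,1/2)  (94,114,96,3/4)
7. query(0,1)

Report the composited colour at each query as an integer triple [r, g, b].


query (0,2) [L1,L2,L3,L4] — begin 0,0,0
+L1 (α=1/2) → [123/2, 105/2, 245/2]
+L2 (α=3/8) → [1263/16, 1281/16, 2155/16]
+L3 (α=1/2) → [3199/32, 3169/32, 5595/32]
+L4 (α=1/2) → [9471/64, 9825/64, 5691/64]
= [148, 154, 89]

(0,1) stack=L1,L2,L3,L4,L5; from [0,0,0]:
+L1 (α=1/5) → [50, 221/5, 247/5]
+L2 (α=1/2) → [110, 623/5, 311/5]
+L3 (α=6/7) → [656/7, 5393/35, 83/5]
+L4 (α=2/3) → [914/7, 5811/35, 181/5]
+L5 (α=1/2) → [1397/14, 7701/70, 1221/10]
rounded: [100, 110, 122]


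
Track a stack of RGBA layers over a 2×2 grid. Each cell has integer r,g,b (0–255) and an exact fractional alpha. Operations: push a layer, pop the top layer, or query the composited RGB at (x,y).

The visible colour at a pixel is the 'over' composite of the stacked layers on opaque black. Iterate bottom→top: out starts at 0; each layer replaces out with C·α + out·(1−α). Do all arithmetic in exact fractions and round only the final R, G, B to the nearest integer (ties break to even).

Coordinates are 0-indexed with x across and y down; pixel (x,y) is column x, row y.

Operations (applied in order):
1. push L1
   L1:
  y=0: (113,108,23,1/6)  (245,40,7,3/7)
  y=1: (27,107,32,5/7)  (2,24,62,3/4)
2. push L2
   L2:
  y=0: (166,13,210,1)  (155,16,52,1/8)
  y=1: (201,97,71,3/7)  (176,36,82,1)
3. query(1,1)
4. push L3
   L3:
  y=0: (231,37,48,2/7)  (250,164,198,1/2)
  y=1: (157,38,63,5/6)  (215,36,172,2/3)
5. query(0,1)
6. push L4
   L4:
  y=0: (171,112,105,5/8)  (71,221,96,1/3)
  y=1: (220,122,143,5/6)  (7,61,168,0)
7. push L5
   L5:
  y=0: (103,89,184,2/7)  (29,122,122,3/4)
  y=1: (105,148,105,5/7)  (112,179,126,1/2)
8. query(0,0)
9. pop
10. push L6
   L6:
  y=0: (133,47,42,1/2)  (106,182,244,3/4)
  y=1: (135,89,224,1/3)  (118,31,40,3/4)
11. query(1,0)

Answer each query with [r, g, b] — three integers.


(1,1) stack=L1,L2; from [0,0,0]:
+L1 (α=3/4) → [3/2, 18, 93/2]
+L2 (α=1) → [176, 36, 82]
rounded: [176, 36, 82]

at x=0,y=1 over L1,L2,L3:
after L1 α=5/7: [135/7, 535/7, 160/7]
after L2 α=3/7: [4761/49, 4177/49, 2131/49]
after L3 α=5/6: [21613/147, 13487/294, 8783/147]
= [147, 46, 60]

at x=0,y=0 over L1,L2,L3,L4,L5:
+L1 (α=1/6) → [113/6, 18, 23/6]
+L2 (α=1) → [166, 13, 210]
+L3 (α=2/7) → [1292/7, 139/7, 1146/7]
+L4 (α=5/8) → [9861/56, 4337/56, 7113/56]
+L5 (α=2/7) → [60841/392, 31653/392, 56173/392]
→ [155, 81, 143]

at x=1,y=0 over L1,L2,L3,L4,L6:
L1 α=3/7: [105, 120/7, 3]
L2 α=1/8: [445/4, 17, 73/8]
L3 α=1/2: [1445/8, 181/2, 1657/16]
L4 α=1/3: [1729/12, 134, 2425/24]
L6 α=3/4: [5545/48, 170, 19993/96]
rounded: [116, 170, 208]


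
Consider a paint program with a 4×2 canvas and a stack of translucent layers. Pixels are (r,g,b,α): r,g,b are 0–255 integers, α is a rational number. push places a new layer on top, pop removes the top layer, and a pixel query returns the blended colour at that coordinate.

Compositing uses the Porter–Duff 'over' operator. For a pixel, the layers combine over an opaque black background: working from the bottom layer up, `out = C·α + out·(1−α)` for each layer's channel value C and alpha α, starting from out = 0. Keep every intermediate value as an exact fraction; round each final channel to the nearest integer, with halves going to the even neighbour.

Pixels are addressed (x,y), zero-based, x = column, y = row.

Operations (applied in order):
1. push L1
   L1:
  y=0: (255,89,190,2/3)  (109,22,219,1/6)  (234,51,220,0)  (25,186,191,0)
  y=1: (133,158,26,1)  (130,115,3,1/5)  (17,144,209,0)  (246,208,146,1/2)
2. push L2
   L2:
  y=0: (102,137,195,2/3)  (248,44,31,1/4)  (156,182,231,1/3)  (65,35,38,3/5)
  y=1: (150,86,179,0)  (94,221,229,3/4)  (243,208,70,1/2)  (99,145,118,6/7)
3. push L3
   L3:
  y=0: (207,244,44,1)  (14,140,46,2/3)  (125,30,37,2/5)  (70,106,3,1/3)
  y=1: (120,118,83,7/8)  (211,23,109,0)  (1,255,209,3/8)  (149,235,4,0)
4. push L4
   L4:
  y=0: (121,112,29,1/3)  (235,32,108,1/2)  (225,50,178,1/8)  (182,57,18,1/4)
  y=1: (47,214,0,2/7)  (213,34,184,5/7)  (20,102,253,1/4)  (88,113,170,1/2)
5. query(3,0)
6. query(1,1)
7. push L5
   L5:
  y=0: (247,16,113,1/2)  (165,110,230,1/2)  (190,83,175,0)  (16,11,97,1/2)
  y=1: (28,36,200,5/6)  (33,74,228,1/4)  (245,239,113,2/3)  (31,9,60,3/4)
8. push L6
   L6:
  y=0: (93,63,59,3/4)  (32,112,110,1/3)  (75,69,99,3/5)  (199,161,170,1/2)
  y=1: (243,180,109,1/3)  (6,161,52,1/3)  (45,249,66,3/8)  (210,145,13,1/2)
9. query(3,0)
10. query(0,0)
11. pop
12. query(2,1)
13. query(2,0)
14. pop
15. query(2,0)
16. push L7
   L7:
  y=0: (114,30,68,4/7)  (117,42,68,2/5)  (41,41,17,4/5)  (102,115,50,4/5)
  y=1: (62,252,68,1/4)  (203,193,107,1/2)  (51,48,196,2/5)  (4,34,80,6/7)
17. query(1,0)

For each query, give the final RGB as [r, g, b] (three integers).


(3,0) stack=L1,L2,L3,L4; from [0,0,0]:
L1 α=0: [0, 0, 0]
L2 α=3/5: [39, 21, 114/5]
L3 α=1/3: [148/3, 148/3, 81/5]
L4 α=1/4: [165/2, 205/4, 333/20]
= [82, 51, 17]

query (1,1) [L1,L2,L3,L4] — begin 0,0,0
after L1 α=1/5: [26, 23, 3/5]
after L2 α=3/4: [77, 343/2, 1719/10]
after L3 α=0: [77, 343/2, 1719/10]
after L4 α=5/7: [1219/7, 513/7, 6319/35]
rounded: [174, 73, 181]

at x=3,y=0 over L1,L2,L3,L4,L5,L6:
after L1 α=0: [0, 0, 0]
after L2 α=3/5: [39, 21, 114/5]
after L3 α=1/3: [148/3, 148/3, 81/5]
after L4 α=1/4: [165/2, 205/4, 333/20]
after L5 α=1/2: [197/4, 249/8, 2273/40]
after L6 α=1/2: [993/8, 1537/16, 9073/80]
rounded: [124, 96, 113]

query (0,0) [L1,L2,L3,L4,L5,L6] — begin 0,0,0
L1 α=2/3: [170, 178/3, 380/3]
L2 α=2/3: [374/3, 1000/9, 1550/9]
L3 α=1: [207, 244, 44]
L4 α=1/3: [535/3, 200, 39]
L5 α=1/2: [638/3, 108, 76]
L6 α=3/4: [1475/12, 297/4, 253/4]
rounded: [123, 74, 63]

(2,1) stack=L1,L2,L3,L4,L5; from [0,0,0]:
after L1 α=0: [0, 0, 0]
after L2 α=1/2: [243/2, 104, 35]
after L3 α=3/8: [1221/16, 1285/8, 401/4]
after L4 α=1/4: [3983/64, 4671/32, 2215/16]
after L5 α=2/3: [11781/64, 19967/96, 5831/48]
→ [184, 208, 121]

at x=2,y=0 over L1,L2,L3,L4,L5:
after L1 α=0: [0, 0, 0]
after L2 α=1/3: [52, 182/3, 77]
after L3 α=2/5: [406/5, 242/5, 61]
after L4 α=1/8: [3967/40, 243/5, 605/8]
after L5 α=0: [3967/40, 243/5, 605/8]
→ [99, 49, 76]

at x=2,y=0 over L1,L2,L3,L4:
after L1 α=0: [0, 0, 0]
after L2 α=1/3: [52, 182/3, 77]
after L3 α=2/5: [406/5, 242/5, 61]
after L4 α=1/8: [3967/40, 243/5, 605/8]
= [99, 49, 76]

query (1,0) [L1,L2,L3,L4,L7] — begin 0,0,0
L1 α=1/6: [109/6, 11/3, 73/2]
L2 α=1/4: [605/8, 55/4, 281/8]
L3 α=2/3: [829/24, 1175/12, 339/8]
L4 α=1/2: [6469/48, 1559/24, 1203/16]
L7 α=2/5: [10213/80, 2231/40, 1157/16]
rounded: [128, 56, 72]


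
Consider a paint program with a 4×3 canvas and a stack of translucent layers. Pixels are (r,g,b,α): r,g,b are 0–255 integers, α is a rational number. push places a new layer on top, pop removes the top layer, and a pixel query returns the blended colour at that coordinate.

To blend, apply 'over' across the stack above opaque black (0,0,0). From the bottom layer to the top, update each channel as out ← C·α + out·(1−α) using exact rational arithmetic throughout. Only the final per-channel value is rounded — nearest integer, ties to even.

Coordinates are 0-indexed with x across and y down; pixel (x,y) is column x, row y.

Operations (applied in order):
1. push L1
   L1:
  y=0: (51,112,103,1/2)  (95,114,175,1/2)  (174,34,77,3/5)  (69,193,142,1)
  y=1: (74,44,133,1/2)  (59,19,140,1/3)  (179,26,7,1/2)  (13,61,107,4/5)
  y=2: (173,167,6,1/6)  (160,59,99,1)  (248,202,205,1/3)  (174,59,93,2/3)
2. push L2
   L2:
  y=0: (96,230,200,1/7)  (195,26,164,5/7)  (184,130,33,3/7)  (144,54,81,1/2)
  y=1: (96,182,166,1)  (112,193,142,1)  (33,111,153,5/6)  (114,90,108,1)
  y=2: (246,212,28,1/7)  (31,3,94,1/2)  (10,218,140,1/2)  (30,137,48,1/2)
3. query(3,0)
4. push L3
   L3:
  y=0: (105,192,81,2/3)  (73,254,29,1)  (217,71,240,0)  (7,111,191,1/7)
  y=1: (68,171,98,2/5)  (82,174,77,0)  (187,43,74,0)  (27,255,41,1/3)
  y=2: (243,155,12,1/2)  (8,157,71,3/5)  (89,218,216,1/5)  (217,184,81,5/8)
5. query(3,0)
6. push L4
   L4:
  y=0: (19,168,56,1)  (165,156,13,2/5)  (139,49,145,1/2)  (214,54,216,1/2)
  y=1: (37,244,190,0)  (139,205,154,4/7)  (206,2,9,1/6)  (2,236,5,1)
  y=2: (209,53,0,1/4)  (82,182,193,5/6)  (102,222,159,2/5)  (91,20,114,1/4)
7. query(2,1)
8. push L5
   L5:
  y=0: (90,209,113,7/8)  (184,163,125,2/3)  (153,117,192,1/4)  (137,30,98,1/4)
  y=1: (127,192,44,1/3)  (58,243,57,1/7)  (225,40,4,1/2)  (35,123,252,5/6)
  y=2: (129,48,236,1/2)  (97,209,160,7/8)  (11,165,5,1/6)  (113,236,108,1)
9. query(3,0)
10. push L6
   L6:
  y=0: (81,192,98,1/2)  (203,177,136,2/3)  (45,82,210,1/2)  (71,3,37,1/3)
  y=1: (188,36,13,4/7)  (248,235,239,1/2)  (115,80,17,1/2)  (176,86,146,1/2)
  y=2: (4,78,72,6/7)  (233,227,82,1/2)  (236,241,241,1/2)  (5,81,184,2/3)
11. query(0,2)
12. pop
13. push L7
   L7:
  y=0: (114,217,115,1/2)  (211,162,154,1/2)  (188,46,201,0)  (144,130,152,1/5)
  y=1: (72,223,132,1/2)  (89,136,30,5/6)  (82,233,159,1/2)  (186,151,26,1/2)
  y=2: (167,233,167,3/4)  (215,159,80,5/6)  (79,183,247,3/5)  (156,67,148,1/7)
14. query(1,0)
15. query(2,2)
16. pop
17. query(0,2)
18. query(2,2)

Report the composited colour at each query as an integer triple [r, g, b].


query (3,0) [L1,L2] — begin 0,0,0
L1 α=1: [69, 193, 142]
L2 α=1/2: [213/2, 247/2, 223/2]
→ [106, 124, 112]

(3,0) stack=L1,L2,L3; from [0,0,0]:
+L1 (α=1) → [69, 193, 142]
+L2 (α=1/2) → [213/2, 247/2, 223/2]
+L3 (α=1/7) → [646/7, 852/7, 860/7]
= [92, 122, 123]

(2,1) stack=L1,L2,L3,L4; from [0,0,0]:
+L1 (α=1/2) → [179/2, 13, 7/2]
+L2 (α=5/6) → [509/12, 284/3, 1537/12]
+L3 (α=0) → [509/12, 284/3, 1537/12]
+L4 (α=1/6) → [5017/72, 713/9, 7793/72]
→ [70, 79, 108]

(3,0) stack=L1,L2,L3,L4,L5; from [0,0,0]:
after L1 α=1: [69, 193, 142]
after L2 α=1/2: [213/2, 247/2, 223/2]
after L3 α=1/7: [646/7, 852/7, 860/7]
after L4 α=1/2: [1072/7, 615/7, 1186/7]
after L5 α=1/4: [4175/28, 2055/28, 1061/7]
→ [149, 73, 152]

at x=0,y=2 over L1,L2,L3,L4,L5,L6:
after L1 α=1/6: [173/6, 167/6, 1]
after L2 α=1/7: [419/7, 379/7, 34/7]
after L3 α=1/2: [1060/7, 732/7, 59/7]
after L4 α=1/4: [4643/28, 2567/28, 177/28]
after L5 α=1/2: [8255/56, 3911/56, 6785/56]
after L6 α=6/7: [9599/392, 30119/392, 30977/392]
= [24, 77, 79]

query (1,0) [L1,L2,L3,L4,L5,L7] — begin 0,0,0
after L1 α=1/2: [95/2, 57, 175/2]
after L2 α=5/7: [1070/7, 244/7, 995/7]
after L3 α=1: [73, 254, 29]
after L4 α=2/5: [549/5, 1074/5, 113/5]
after L5 α=2/3: [2389/15, 2704/15, 1363/15]
after L7 α=1/2: [2777/15, 2567/15, 3673/30]
rounded: [185, 171, 122]

query (2,2) [L1,L2,L3,L4,L5,L7] — begin 0,0,0
L1 α=1/3: [248/3, 202/3, 205/3]
L2 α=1/2: [139/3, 428/3, 625/6]
L3 α=1/5: [823/15, 2366/15, 1898/15]
L4 α=2/5: [1843/25, 4586/25, 3488/25]
L5 α=1/6: [949/15, 5411/30, 1171/10]
L7 α=3/5: [5453/75, 13646/75, 4876/25]
rounded: [73, 182, 195]

at x=0,y=2 over L1,L2,L3,L4,L5:
L1 α=1/6: [173/6, 167/6, 1]
L2 α=1/7: [419/7, 379/7, 34/7]
L3 α=1/2: [1060/7, 732/7, 59/7]
L4 α=1/4: [4643/28, 2567/28, 177/28]
L5 α=1/2: [8255/56, 3911/56, 6785/56]
rounded: [147, 70, 121]

(2,2) stack=L1,L2,L3,L4,L5; from [0,0,0]:
L1 α=1/3: [248/3, 202/3, 205/3]
L2 α=1/2: [139/3, 428/3, 625/6]
L3 α=1/5: [823/15, 2366/15, 1898/15]
L4 α=2/5: [1843/25, 4586/25, 3488/25]
L5 α=1/6: [949/15, 5411/30, 1171/10]
→ [63, 180, 117]


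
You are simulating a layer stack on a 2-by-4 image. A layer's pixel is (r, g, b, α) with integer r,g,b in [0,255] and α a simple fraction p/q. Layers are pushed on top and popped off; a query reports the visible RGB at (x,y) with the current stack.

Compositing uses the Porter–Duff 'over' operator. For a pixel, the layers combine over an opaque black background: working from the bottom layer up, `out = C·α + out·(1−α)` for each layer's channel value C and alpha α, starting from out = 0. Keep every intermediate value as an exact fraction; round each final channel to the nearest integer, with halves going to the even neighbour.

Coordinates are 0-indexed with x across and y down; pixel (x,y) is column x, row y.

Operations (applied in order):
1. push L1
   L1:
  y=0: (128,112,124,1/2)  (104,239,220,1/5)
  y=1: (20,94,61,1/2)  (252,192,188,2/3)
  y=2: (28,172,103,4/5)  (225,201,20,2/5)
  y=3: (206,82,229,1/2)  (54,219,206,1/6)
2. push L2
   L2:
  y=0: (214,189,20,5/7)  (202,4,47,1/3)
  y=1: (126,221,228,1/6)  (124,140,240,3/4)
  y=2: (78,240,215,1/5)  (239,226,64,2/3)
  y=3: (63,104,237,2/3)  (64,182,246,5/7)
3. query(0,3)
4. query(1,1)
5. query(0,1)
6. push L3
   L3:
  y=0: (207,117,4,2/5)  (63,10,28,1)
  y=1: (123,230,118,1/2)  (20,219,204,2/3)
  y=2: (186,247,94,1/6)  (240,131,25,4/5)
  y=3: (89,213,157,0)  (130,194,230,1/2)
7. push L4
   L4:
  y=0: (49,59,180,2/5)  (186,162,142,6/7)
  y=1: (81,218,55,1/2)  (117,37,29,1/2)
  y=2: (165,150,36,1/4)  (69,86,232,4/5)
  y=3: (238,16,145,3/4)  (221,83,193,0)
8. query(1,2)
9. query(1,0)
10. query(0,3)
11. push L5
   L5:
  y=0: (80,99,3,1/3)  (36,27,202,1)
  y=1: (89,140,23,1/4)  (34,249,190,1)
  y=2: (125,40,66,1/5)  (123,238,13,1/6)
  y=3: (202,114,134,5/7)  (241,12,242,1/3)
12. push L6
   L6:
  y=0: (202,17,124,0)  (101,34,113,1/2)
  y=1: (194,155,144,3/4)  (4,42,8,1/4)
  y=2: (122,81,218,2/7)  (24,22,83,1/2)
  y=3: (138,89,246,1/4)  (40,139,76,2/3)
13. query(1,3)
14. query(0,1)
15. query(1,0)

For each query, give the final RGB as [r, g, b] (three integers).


at x=0,y=3 over L1,L2:
L1 α=1/2: [103, 41, 229/2]
L2 α=2/3: [229/3, 83, 1177/6]
rounded: [76, 83, 196]

at x=1,y=1 over L1,L2:
+L1 (α=2/3) → [168, 128, 376/3]
+L2 (α=3/4) → [135, 137, 634/3]
rounded: [135, 137, 211]

query (0,1) [L1,L2] — begin 0,0,0
+L1 (α=1/2) → [10, 47, 61/2]
+L2 (α=1/6) → [88/3, 76, 761/12]
= [29, 76, 63]

query (1,2) [L1,L2,L3,L4] — begin 0,0,0
after L1 α=2/5: [90, 402/5, 8]
after L2 α=2/3: [568/3, 2662/15, 136/3]
after L3 α=4/5: [3448/15, 10522/75, 436/15]
after L4 α=4/5: [7588/75, 36322/375, 14356/75]
rounded: [101, 97, 191]

at x=1,y=0 over L1,L2,L3,L4:
after L1 α=1/5: [104/5, 239/5, 44]
after L2 α=1/3: [406/5, 166/5, 45]
after L3 α=1: [63, 10, 28]
after L4 α=6/7: [1179/7, 982/7, 880/7]
= [168, 140, 126]

at x=0,y=3 over L1,L2,L3,L4:
after L1 α=1/2: [103, 41, 229/2]
after L2 α=2/3: [229/3, 83, 1177/6]
after L3 α=0: [229/3, 83, 1177/6]
after L4 α=3/4: [2371/12, 131/4, 3787/24]
→ [198, 33, 158]

(1,3) stack=L1,L2,L3,L4,L5,L6; from [0,0,0]:
after L1 α=1/6: [9, 73/2, 103/3]
after L2 α=5/7: [338/7, 983/7, 3896/21]
after L3 α=1/2: [624/7, 2341/14, 4363/21]
after L4 α=0: [624/7, 2341/14, 4363/21]
after L5 α=1/3: [2935/21, 2425/21, 13808/63]
after L6 α=2/3: [4615/63, 8263/63, 23384/189]
rounded: [73, 131, 124]

(0,1) stack=L1,L2,L3,L4,L5,L6; from [0,0,0]:
+L1 (α=1/2) → [10, 47, 61/2]
+L2 (α=1/6) → [88/3, 76, 761/12]
+L3 (α=1/2) → [457/6, 153, 2177/24]
+L4 (α=1/2) → [943/12, 371/2, 3497/48]
+L5 (α=1/4) → [1299/16, 1393/8, 3865/64]
+L6 (α=3/4) → [10611/64, 5113/32, 31513/256]
rounded: [166, 160, 123]

at x=1,y=0 over L1,L2,L3,L4,L5,L6:
L1 α=1/5: [104/5, 239/5, 44]
L2 α=1/3: [406/5, 166/5, 45]
L3 α=1: [63, 10, 28]
L4 α=6/7: [1179/7, 982/7, 880/7]
L5 α=1: [36, 27, 202]
L6 α=1/2: [137/2, 61/2, 315/2]
→ [68, 30, 158]


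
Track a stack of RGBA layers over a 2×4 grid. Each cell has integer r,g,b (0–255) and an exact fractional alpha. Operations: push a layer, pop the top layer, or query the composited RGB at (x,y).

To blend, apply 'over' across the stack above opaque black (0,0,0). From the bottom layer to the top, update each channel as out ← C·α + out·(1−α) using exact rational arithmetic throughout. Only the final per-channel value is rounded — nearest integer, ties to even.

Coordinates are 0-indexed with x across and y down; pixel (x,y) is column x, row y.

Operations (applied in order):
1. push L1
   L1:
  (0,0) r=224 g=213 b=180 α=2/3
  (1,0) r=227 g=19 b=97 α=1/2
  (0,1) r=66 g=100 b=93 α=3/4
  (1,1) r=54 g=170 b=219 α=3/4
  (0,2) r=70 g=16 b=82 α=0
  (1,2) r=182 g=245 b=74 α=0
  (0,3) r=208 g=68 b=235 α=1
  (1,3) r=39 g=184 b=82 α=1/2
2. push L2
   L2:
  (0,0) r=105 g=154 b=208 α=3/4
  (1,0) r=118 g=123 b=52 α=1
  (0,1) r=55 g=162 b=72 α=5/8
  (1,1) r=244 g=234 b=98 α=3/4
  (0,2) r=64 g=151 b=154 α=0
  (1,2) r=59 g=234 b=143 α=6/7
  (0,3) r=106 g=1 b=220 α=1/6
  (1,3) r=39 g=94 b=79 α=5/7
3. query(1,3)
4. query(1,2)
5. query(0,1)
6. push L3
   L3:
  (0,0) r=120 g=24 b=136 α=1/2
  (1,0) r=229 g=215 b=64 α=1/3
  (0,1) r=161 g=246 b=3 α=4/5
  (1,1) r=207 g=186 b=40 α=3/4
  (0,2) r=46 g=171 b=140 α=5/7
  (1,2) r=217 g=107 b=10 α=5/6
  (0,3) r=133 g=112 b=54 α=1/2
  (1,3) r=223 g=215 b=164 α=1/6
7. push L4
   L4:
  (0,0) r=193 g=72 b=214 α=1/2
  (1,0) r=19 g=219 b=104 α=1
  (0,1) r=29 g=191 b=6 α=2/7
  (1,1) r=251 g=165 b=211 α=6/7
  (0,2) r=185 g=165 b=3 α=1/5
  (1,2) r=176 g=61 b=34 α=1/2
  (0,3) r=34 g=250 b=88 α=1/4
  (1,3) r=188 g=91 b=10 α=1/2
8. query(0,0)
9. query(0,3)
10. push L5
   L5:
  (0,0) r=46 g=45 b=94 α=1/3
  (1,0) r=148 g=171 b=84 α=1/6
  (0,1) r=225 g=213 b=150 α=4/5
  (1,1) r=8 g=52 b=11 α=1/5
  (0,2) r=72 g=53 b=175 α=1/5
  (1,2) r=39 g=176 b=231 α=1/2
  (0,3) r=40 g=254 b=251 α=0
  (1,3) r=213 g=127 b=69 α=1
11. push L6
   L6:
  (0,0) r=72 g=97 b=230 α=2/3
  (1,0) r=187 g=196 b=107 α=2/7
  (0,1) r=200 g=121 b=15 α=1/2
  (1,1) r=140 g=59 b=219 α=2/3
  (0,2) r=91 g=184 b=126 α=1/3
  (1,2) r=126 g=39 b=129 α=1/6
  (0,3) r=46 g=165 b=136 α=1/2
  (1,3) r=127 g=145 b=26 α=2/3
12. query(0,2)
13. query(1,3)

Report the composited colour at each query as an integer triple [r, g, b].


(1,3) stack=L1,L2; from [0,0,0]:
L1 α=1/2: [39/2, 92, 41]
L2 α=5/7: [234/7, 654/7, 477/7]
= [33, 93, 68]

query (1,2) [L1,L2] — begin 0,0,0
+L1 (α=0) → [0, 0, 0]
+L2 (α=6/7) → [354/7, 1404/7, 858/7]
→ [51, 201, 123]

(0,1) stack=L1,L2; from [0,0,0]:
+L1 (α=3/4) → [99/2, 75, 279/4]
+L2 (α=5/8) → [847/16, 1035/8, 2277/32]
= [53, 129, 71]

at x=0,y=0 over L1,L2,L3,L4:
after L1 α=2/3: [448/3, 142, 120]
after L2 α=3/4: [1393/12, 151, 186]
after L3 α=1/2: [2833/24, 175/2, 161]
after L4 α=1/2: [7465/48, 319/4, 375/2]
= [156, 80, 188]

query (0,3) [L1,L2,L3,L4] — begin 0,0,0
L1 α=1: [208, 68, 235]
L2 α=1/6: [191, 341/6, 465/2]
L3 α=1/2: [162, 1013/12, 573/4]
L4 α=1/4: [130, 2013/16, 2071/16]
rounded: [130, 126, 129]

at x=0,y=2 over L1,L2,L3,L4,L5,L6:
+L1 (α=0) → [0, 0, 0]
+L2 (α=0) → [0, 0, 0]
+L3 (α=5/7) → [230/7, 855/7, 100]
+L4 (α=1/5) → [443/7, 915/7, 403/5]
+L5 (α=1/5) → [2276/35, 4031/35, 2487/25]
+L6 (α=1/3) → [2579/35, 4834/35, 2708/25]
= [74, 138, 108]

at x=1,y=3 over L1,L2,L3,L4,L5,L6:
+L1 (α=1/2) → [39/2, 92, 41]
+L2 (α=5/7) → [234/7, 654/7, 477/7]
+L3 (α=1/6) → [2731/42, 4775/42, 3533/42]
+L4 (α=1/2) → [10627/84, 8597/84, 3953/84]
+L5 (α=1) → [213, 127, 69]
+L6 (α=2/3) → [467/3, 139, 121/3]
rounded: [156, 139, 40]


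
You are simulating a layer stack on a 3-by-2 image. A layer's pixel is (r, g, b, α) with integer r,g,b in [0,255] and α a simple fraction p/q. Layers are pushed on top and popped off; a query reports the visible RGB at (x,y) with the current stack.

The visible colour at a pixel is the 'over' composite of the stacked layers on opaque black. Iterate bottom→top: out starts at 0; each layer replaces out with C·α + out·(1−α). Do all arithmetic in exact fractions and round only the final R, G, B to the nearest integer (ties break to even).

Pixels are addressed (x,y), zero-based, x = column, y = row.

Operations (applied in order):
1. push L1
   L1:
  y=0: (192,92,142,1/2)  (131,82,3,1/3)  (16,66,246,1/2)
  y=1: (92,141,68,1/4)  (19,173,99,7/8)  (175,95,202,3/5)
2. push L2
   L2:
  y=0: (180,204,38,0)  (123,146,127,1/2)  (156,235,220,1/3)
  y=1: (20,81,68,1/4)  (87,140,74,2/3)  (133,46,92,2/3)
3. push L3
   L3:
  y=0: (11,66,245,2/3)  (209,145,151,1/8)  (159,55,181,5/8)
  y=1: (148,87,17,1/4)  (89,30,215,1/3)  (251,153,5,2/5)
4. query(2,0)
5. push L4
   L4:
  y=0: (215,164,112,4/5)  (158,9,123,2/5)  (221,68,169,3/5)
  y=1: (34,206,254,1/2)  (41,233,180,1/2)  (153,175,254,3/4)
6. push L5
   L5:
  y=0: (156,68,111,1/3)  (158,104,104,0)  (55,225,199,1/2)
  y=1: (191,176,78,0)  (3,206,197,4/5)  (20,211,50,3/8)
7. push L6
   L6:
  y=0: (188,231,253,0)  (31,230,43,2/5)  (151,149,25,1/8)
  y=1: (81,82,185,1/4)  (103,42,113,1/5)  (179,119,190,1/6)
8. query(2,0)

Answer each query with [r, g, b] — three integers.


(2,0) stack=L1,L2,L3; from [0,0,0]:
+L1 (α=1/2) → [8, 33, 123]
+L2 (α=1/3) → [172/3, 301/3, 466/3]
+L3 (α=5/8) → [967/8, 72, 1371/8]
= [121, 72, 171]

query (2,0) [L1,L2,L3,L4,L5,L6] — begin 0,0,0
after L1 α=1/2: [8, 33, 123]
after L2 α=1/3: [172/3, 301/3, 466/3]
after L3 α=5/8: [967/8, 72, 1371/8]
after L4 α=3/5: [3619/20, 348/5, 3399/20]
after L5 α=1/2: [4719/40, 1473/10, 7379/40]
after L6 α=1/8: [39073/320, 11801/80, 52653/320]
= [122, 148, 165]


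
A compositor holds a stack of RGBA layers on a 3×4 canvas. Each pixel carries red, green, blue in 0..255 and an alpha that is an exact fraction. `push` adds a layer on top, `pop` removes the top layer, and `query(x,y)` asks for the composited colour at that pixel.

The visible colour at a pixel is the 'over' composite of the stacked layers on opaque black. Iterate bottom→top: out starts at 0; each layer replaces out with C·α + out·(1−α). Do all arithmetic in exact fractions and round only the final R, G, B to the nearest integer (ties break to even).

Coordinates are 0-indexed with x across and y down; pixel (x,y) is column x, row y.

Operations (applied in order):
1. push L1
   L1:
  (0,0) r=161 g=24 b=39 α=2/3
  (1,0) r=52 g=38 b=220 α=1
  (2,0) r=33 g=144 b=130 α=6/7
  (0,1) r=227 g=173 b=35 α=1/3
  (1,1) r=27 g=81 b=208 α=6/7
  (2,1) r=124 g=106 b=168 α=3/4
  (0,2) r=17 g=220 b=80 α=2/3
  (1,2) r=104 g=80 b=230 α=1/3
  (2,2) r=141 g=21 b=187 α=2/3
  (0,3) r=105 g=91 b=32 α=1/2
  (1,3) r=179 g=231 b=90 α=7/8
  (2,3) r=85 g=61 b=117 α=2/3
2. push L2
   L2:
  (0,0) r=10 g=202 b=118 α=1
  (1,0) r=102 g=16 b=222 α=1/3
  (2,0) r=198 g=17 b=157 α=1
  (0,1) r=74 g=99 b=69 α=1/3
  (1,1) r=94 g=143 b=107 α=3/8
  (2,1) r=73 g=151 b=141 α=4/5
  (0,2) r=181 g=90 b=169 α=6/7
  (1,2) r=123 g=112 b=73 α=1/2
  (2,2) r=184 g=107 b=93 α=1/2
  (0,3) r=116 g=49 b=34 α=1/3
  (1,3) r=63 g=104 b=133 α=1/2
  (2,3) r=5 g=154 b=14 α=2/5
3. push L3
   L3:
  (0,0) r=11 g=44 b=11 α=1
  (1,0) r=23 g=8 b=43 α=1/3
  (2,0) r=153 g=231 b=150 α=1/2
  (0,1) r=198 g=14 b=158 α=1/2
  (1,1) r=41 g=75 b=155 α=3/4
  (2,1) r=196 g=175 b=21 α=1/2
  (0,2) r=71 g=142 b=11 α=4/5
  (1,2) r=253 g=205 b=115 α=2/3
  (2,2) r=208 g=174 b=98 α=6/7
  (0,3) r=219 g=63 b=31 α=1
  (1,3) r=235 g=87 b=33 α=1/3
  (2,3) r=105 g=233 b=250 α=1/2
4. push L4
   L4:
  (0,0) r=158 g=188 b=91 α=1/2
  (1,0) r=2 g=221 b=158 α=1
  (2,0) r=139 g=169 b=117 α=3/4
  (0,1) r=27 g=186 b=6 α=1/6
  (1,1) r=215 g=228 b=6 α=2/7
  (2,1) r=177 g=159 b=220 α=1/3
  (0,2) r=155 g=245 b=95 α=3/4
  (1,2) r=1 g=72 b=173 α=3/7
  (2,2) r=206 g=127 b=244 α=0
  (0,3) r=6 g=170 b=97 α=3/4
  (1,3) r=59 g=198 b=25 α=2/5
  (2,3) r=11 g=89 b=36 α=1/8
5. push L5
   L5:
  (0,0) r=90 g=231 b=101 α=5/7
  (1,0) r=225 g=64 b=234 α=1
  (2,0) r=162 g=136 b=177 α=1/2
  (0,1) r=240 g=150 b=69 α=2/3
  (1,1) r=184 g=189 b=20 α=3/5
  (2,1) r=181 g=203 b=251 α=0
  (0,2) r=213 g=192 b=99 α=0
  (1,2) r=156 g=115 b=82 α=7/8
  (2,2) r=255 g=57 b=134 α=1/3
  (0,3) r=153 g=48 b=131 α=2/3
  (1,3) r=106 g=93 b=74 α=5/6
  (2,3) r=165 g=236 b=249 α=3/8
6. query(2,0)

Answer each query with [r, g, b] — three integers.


query (2,0) [L1,L2,L3,L4,L5] — begin 0,0,0
L1 α=6/7: [198/7, 864/7, 780/7]
L2 α=1: [198, 17, 157]
L3 α=1/2: [351/2, 124, 307/2]
L4 α=3/4: [1185/8, 631/4, 1009/8]
L5 α=1/2: [2481/16, 1175/8, 2425/16]
→ [155, 147, 152]


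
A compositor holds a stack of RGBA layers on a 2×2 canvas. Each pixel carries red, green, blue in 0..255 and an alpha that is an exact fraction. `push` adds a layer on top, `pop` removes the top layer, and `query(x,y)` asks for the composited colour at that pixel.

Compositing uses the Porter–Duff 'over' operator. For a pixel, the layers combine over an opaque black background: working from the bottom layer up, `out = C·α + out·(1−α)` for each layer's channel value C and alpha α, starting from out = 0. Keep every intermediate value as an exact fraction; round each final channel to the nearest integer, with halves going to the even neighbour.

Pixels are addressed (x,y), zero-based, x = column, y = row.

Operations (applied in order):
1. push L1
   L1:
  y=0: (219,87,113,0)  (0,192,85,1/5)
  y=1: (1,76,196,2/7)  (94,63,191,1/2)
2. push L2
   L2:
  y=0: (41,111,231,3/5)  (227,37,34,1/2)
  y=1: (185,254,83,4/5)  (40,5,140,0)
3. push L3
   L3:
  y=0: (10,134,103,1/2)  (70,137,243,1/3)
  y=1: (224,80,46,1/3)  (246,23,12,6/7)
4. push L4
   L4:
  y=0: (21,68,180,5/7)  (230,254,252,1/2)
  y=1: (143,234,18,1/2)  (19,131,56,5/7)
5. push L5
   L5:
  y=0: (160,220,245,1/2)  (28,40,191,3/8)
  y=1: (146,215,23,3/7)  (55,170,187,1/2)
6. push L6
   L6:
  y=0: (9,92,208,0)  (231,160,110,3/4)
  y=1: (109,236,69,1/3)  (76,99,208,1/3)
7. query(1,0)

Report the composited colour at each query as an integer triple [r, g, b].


at x=1,y=0 over L1,L2,L3,L4,L5,L6:
after L1 α=1/5: [0, 192/5, 17]
after L2 α=1/2: [227/2, 377/10, 51/2]
after L3 α=1/3: [99, 354/5, 98]
after L4 α=1/2: [329/2, 812/5, 175]
after L5 α=3/8: [1813/16, 233/2, 181]
after L6 α=3/4: [12901/64, 1193/8, 511/4]
→ [202, 149, 128]


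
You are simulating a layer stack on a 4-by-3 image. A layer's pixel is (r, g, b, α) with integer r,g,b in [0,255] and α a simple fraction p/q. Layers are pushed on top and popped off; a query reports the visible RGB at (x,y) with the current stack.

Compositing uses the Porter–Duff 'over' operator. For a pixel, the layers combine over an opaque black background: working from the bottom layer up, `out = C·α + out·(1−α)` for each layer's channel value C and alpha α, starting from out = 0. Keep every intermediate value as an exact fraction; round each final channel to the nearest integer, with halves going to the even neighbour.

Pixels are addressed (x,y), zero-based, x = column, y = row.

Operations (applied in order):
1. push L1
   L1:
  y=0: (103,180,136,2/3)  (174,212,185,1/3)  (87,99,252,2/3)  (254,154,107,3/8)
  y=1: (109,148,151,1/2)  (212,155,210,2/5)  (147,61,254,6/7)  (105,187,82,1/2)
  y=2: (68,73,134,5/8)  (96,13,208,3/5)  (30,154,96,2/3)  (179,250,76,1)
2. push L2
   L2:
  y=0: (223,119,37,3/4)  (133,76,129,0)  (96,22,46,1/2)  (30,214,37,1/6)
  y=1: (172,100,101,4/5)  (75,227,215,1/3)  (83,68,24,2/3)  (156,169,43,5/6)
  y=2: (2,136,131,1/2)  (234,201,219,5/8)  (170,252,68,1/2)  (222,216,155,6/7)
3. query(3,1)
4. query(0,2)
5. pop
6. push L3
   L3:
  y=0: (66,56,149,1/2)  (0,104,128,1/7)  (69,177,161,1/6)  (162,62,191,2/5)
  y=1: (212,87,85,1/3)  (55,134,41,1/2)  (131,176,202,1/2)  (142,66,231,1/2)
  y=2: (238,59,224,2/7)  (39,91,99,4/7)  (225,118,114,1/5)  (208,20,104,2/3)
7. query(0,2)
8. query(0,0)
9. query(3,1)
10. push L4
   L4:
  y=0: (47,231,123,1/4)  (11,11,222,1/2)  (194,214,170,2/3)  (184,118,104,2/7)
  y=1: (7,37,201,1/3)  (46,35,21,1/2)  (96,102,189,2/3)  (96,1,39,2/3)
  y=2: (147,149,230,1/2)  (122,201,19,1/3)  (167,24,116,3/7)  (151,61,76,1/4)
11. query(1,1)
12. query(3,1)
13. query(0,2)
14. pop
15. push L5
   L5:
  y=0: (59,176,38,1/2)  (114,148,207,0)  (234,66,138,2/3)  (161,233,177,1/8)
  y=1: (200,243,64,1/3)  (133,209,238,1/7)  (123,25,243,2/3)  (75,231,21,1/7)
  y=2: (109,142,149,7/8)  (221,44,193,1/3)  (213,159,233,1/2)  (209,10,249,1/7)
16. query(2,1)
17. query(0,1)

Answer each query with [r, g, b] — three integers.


query (3,1) [L1,L2] — begin 0,0,0
L1 α=1/2: [105/2, 187/2, 41]
L2 α=5/6: [555/4, 1877/12, 128/3]
→ [139, 156, 43]

(0,2) stack=L1,L2; from [0,0,0]:
L1 α=5/8: [85/2, 365/8, 335/4]
L2 α=1/2: [89/4, 1453/16, 859/8]
= [22, 91, 107]

query (0,2) [L1,L3] — begin 0,0,0
L1 α=5/8: [85/2, 365/8, 335/4]
L3 α=2/7: [1377/14, 2769/56, 3467/28]
= [98, 49, 124]

query (0,0) [L1,L3] — begin 0,0,0
L1 α=2/3: [206/3, 120, 272/3]
L3 α=1/2: [202/3, 88, 719/6]
→ [67, 88, 120]

(3,1) stack=L1,L3; from [0,0,0]:
+L1 (α=1/2) → [105/2, 187/2, 41]
+L3 (α=1/2) → [389/4, 319/4, 136]
= [97, 80, 136]

at x=1,y=1 over L1,L3,L4:
L1 α=2/5: [424/5, 62, 84]
L3 α=1/2: [699/10, 98, 125/2]
L4 α=1/2: [1159/20, 133/2, 167/4]
→ [58, 66, 42]

at x=3,y=1 over L1,L3,L4:
+L1 (α=1/2) → [105/2, 187/2, 41]
+L3 (α=1/2) → [389/4, 319/4, 136]
+L4 (α=2/3) → [1157/12, 109/4, 214/3]
= [96, 27, 71]

at x=0,y=2 over L1,L3,L4:
+L1 (α=5/8) → [85/2, 365/8, 335/4]
+L3 (α=2/7) → [1377/14, 2769/56, 3467/28]
+L4 (α=1/2) → [3435/28, 11113/112, 9907/56]
= [123, 99, 177]

at x=2,y=1 over L1,L3,L5:
after L1 α=6/7: [126, 366/7, 1524/7]
after L3 α=1/2: [257/2, 799/7, 1469/7]
after L5 α=2/3: [749/6, 383/7, 4871/21]
rounded: [125, 55, 232]

at x=0,y=1 over L1,L3,L5:
+L1 (α=1/2) → [109/2, 74, 151/2]
+L3 (α=1/3) → [107, 235/3, 236/3]
+L5 (α=1/3) → [138, 1199/9, 664/9]
rounded: [138, 133, 74]


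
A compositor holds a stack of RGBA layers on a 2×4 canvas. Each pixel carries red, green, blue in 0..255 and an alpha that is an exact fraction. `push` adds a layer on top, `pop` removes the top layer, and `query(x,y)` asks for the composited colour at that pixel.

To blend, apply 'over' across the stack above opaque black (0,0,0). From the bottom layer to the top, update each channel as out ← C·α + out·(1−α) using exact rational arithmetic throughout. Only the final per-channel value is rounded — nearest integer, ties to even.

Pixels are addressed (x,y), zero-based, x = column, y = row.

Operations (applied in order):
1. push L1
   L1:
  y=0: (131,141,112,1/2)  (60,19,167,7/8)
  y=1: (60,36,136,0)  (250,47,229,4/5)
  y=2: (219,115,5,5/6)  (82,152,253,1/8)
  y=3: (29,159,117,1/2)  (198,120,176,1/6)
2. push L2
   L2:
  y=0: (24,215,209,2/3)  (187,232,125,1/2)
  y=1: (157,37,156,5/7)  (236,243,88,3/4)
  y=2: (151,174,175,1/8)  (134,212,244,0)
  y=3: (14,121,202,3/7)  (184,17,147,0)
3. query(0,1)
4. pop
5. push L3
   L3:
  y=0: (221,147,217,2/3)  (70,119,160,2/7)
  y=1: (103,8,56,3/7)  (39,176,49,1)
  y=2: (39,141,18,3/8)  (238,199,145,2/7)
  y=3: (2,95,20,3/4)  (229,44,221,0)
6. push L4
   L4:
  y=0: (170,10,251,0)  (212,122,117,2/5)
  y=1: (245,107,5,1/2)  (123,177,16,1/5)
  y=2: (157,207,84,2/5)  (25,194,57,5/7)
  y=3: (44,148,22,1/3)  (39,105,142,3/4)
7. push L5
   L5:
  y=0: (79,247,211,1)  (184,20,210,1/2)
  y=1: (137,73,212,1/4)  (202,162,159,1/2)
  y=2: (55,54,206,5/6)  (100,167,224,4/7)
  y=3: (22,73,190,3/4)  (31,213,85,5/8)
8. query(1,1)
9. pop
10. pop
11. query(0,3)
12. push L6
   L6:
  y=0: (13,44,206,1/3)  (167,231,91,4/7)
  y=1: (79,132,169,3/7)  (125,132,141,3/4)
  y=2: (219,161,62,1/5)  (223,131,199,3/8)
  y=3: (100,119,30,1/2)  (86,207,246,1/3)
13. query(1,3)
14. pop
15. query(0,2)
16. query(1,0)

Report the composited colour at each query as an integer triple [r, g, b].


(0,1) stack=L1,L2; from [0,0,0]:
+L1 (α=0) → [0, 0, 0]
+L2 (α=5/7) → [785/7, 185/7, 780/7]
rounded: [112, 26, 111]

at x=1,y=1 over L1,L3,L4,L5:
L1 α=4/5: [200, 188/5, 916/5]
L3 α=1: [39, 176, 49]
L4 α=1/5: [279/5, 881/5, 212/5]
L5 α=1/2: [1289/10, 1691/10, 1007/10]
rounded: [129, 169, 101]

at x=0,y=3 over L1,L3:
+L1 (α=1/2) → [29/2, 159/2, 117/2]
+L3 (α=3/4) → [41/8, 729/8, 237/8]
rounded: [5, 91, 30]

(1,3) stack=L1,L3,L6; from [0,0,0]:
after L1 α=1/6: [33, 20, 88/3]
after L3 α=0: [33, 20, 88/3]
after L6 α=1/3: [152/3, 247/3, 914/9]
→ [51, 82, 102]

(0,2) stack=L1,L3; from [0,0,0]:
+L1 (α=5/6) → [365/2, 575/6, 25/6]
+L3 (α=3/8) → [2059/16, 5413/48, 449/48]
rounded: [129, 113, 9]

at x=1,y=0 over L1,L3:
L1 α=7/8: [105/2, 133/8, 1169/8]
L3 α=2/7: [115/2, 367/8, 8405/56]
rounded: [58, 46, 150]
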